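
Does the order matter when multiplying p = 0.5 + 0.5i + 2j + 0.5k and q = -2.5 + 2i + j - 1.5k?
Yes: pq = -3.5 - 3.75i - 2.75j - 5.5k ≠ -3.5 + 3.25i - 6.25j + 1.5k = qp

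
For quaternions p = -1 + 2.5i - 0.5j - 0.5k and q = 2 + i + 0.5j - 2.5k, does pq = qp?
No: pq = -5.5 + 5.5i + 4.25j + 3.25k ≠ -5.5 + 2.5i - 7.25j - 0.25k = qp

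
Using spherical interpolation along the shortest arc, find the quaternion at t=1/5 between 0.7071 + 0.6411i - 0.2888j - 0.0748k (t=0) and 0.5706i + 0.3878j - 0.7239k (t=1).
0.6279 + 0.7186i - 0.155j - 0.2558k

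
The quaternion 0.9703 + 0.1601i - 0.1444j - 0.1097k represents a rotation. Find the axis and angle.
axis = (0.6618, -0.5969, -0.4535), θ = 28°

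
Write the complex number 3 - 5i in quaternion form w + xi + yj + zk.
3 - 5i + 0j + 0k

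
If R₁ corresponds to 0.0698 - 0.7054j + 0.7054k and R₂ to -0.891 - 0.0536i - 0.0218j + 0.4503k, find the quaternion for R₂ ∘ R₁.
-0.3952 + 0.2985i + 0.6648j - 0.5593k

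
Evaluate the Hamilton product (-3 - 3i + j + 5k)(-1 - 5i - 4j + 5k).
-33 + 43i + j - 3k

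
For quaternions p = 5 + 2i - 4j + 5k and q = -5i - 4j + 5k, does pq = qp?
No: pq = -31 - 25i - 55j - 3k ≠ -31 - 25i + 15j + 53k = qp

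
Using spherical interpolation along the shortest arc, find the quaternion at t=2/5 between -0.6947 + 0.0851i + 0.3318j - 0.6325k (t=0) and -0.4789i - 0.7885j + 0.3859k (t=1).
-0.4654 + 0.2781i + 0.5864j - 0.6019k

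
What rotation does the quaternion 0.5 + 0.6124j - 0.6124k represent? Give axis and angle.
axis = (0, √2/2, -√2/2), θ = 2π/3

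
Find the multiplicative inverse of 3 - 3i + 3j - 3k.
0.0833 + 0.0833i - 0.0833j + 0.0833k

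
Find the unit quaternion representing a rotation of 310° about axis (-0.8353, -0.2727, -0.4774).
-0.9063 - 0.353i - 0.1152j - 0.2018k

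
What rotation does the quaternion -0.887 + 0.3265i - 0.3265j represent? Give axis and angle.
axis = (√2/2, -√2/2, 0), θ = 305°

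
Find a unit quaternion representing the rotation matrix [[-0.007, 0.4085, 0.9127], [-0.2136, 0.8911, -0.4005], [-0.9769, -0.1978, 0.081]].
0.7009 + 0.0723i + 0.674j - 0.2219k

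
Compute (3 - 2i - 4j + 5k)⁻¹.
0.0556 + 0.037i + 0.0741j - 0.0926k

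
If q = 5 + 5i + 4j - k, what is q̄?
5 - 5i - 4j + k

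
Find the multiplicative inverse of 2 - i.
0.4 + 0.2i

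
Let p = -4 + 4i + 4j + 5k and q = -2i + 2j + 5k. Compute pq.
-25 + 18i - 38j - 4k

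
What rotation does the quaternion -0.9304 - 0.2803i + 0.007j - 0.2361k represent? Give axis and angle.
axis = (-0.7647, 0.0191, -0.6441), θ = 317°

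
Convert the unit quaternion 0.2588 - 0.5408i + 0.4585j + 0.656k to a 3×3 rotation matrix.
[[-0.2811, -0.8355, -0.4722], [-0.1564, -0.4456, 0.8815], [-0.9468, 0.3216, -0.0054]]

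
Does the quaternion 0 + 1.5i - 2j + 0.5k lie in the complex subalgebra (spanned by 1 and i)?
No. The quaternion 1.5i - 2j + 0.5k has j-coefficient y = -2 and k-coefficient z = 0.5, not both zero, so it does not lie in the complex subalgebra spanned by 1 and i.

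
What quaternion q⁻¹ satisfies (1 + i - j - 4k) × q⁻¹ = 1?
0.0526 - 0.0526i + 0.0526j + 0.2105k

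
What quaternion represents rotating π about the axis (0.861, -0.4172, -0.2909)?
0.861i - 0.4172j - 0.2909k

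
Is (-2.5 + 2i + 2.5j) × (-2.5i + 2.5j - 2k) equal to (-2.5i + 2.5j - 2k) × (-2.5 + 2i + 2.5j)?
No: pq = -1.25 + 1.25i - 2.25j + 16.25k ≠ -1.25 + 11.25i - 10.25j - 6.25k = qp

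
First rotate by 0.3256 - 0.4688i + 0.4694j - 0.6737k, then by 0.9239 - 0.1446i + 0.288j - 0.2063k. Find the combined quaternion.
-0.0411 - 0.5774i + 0.5267j - 0.6225k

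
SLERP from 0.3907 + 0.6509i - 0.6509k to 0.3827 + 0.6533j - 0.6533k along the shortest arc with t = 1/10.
0.4074 + 0.6042i + 0.0764j - 0.6806k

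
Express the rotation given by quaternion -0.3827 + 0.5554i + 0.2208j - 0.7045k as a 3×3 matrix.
[[-0.0901, -0.294, -0.9516], [0.7845, -0.6096, 0.114], [-0.6136, -0.7362, 0.2856]]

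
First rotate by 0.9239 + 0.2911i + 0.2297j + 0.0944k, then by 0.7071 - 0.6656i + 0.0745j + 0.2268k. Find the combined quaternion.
0.8085 - 0.4542i + 0.3601j + 0.1017k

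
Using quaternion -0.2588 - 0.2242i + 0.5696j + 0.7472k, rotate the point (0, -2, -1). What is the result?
(0.367, -0.301, -2.185)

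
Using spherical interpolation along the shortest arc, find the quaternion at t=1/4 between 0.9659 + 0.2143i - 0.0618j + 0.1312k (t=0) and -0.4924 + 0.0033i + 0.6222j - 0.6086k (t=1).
0.9164 + 0.1709i - 0.2287j + 0.2805k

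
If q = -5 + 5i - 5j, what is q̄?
-5 - 5i + 5j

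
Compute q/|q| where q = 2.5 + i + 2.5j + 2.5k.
0.5625 + 0.225i + 0.5625j + 0.5625k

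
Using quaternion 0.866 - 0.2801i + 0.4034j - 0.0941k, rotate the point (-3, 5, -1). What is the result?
(-3.037, 4.885, -1.385)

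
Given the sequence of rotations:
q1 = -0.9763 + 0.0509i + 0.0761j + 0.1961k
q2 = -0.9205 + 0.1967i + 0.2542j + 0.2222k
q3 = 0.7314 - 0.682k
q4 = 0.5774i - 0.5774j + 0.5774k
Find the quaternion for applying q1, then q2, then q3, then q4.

q2 · q1 = 0.8258 - 0.206i - 0.3455j - 0.3954k
q3 · q2 · q1 = 0.3343 - 0.3863i - 0.1122j - 0.8524k
q4 · q3 · q2 · q1 = 0.6504 + 0.75i + 0.0761j - 0.0948k
0.6504 + 0.75i + 0.0761j - 0.0948k


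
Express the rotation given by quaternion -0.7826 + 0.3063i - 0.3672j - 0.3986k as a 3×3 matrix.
[[0.4126, -0.8488, 0.3306], [0.3989, 0.4946, 0.7722], [-0.8189, -0.1867, 0.5427]]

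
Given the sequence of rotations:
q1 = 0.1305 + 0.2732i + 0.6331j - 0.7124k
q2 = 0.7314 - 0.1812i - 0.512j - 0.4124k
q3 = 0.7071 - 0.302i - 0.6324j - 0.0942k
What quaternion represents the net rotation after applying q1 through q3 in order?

q2 · q1 = 0.1753 + 0.802i + 0.1545j - 0.5497k
q3 · q2 · q1 = 0.4121 + 0.8763i - 0.2432j + 0.0553k
0.4121 + 0.8763i - 0.2432j + 0.0553k


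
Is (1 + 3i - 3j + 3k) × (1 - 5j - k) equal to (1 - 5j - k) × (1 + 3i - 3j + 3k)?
No: pq = -11 + 21i - 5j - 13k ≠ -11 - 15i - 11j + 17k = qp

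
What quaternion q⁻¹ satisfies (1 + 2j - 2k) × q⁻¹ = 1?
0.1111 - 0.2222j + 0.2222k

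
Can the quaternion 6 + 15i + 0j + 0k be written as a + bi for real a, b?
Yes. The quaternion 6 + 15i has j- and k-coefficients y = z = 0, so it lies in the complex subalgebra spanned by 1 and i.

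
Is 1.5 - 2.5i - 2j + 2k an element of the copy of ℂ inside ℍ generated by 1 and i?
No. The quaternion 1.5 - 2.5i - 2j + 2k has j-coefficient y = -2 and k-coefficient z = 2, not both zero, so it does not lie in the complex subalgebra spanned by 1 and i.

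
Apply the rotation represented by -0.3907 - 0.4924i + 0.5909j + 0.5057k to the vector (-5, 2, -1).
(1.635, 4.68, 2.329)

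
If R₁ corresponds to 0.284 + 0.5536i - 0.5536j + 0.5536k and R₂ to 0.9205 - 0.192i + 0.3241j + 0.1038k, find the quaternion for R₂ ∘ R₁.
0.4897 + 0.6919i - 0.2538j + 0.4659k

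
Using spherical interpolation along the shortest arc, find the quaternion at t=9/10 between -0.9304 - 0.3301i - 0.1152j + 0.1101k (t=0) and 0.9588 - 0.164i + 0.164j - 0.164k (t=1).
-0.9671 + 0.1144i - 0.1608j + 0.1603k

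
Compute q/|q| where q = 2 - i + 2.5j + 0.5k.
0.5898 - 0.2949i + 0.7372j + 0.1474k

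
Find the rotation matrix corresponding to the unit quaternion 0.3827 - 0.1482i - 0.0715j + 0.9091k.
[[-0.6632, -0.6746, -0.3242], [0.717, -0.6969, -0.0166], [-0.2147, -0.2434, 0.9458]]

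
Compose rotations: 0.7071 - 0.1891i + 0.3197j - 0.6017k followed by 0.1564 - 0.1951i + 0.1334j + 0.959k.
0.6081 - 0.5544i - 0.1544j + 0.5469k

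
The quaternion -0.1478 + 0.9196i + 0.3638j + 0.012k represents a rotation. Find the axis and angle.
axis = (0.9298, 0.3678, 0.0121), θ = 197°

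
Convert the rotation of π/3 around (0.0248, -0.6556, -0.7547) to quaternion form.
0.866 + 0.0124i - 0.3278j - 0.3774k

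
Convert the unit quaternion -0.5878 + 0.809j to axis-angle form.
axis = (0, 1, 0), θ = 252°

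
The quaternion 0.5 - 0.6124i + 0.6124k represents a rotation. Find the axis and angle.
axis = (-√2/2, 0, √2/2), θ = 2π/3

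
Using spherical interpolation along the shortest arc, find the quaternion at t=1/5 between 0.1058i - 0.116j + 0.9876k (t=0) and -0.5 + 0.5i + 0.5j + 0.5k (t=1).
-0.1206 + 0.2116i + 0.0209j + 0.9697k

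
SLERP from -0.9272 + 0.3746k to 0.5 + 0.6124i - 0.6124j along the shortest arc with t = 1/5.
-0.9224 - 0.1493i + 0.1493j + 0.3234k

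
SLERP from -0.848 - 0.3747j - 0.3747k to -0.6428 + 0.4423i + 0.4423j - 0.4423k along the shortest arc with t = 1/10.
-0.8652 + 0.0524i - 0.2963j - 0.401k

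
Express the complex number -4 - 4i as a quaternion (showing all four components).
-4 - 4i + 0j + 0k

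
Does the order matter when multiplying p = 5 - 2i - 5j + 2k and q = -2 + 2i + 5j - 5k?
Yes: pq = 29 + 29i + 29j - 29k ≠ 29 - i + 41j - 29k = qp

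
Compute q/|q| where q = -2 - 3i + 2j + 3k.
-0.3922 - 0.5883i + 0.3922j + 0.5883k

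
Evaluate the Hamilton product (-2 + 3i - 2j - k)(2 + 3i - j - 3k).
-18 + 5i + 4j + 7k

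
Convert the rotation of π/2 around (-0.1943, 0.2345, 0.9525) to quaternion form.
0.7071 - 0.1374i + 0.1658j + 0.6735k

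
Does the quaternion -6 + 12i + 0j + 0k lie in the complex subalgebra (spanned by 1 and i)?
Yes. The quaternion -6 + 12i has j- and k-coefficients y = z = 0, so it lies in the complex subalgebra spanned by 1 and i.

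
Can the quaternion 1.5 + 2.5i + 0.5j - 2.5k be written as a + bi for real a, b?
No. The quaternion 1.5 + 2.5i + 0.5j - 2.5k has j-coefficient y = 0.5 and k-coefficient z = -2.5, not both zero, so it does not lie in the complex subalgebra spanned by 1 and i.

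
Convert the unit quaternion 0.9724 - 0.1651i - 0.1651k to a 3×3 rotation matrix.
[[0.9455, 0.3211, 0.0545], [-0.3211, 0.891, 0.3211], [0.0545, -0.3211, 0.9455]]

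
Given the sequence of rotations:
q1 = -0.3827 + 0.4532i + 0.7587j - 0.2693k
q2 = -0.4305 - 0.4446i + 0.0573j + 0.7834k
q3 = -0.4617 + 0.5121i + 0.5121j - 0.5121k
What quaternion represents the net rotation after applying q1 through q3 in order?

q2 · q1 = 0.5337 - 0.6348i - 0.1132j - 0.5472k
q3 · q2 · q1 = -0.1436 + 0.2282i + 0.9309j + 0.2464k
-0.1436 + 0.2282i + 0.9309j + 0.2464k


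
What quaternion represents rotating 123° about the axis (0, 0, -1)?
0.4772 - 0.8788k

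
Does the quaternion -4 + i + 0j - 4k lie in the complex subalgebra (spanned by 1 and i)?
No. The quaternion -4 + i - 4k has j-coefficient y = 0 and k-coefficient z = -4, not both zero, so it does not lie in the complex subalgebra spanned by 1 and i.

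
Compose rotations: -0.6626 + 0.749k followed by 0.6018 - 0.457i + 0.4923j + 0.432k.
-0.7223 + 0.6715i + 0.0161j + 0.1645k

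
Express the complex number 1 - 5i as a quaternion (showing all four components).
1 - 5i + 0j + 0k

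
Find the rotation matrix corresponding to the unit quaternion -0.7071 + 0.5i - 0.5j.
[[0.5, -0.5, 0.7071], [-0.5, 0.5, 0.7071], [-0.7071, -0.7071, 0]]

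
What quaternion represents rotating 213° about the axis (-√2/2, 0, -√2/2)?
-0.284 - 0.678i - 0.678k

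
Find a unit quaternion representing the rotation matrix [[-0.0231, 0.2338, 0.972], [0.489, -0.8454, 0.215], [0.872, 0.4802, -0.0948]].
0.0958 + 0.6923i + 0.261j + 0.6659k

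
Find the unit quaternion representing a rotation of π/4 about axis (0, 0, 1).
0.9239 + 0.3827k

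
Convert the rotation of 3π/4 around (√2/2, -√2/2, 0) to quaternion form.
0.3827 + 0.6533i - 0.6533j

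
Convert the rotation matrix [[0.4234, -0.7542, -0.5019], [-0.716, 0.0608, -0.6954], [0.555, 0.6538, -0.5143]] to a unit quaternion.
0.4924 + 0.685i - 0.5366j + 0.0194k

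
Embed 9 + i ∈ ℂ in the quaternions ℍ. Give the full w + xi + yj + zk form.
9 + i + 0j + 0k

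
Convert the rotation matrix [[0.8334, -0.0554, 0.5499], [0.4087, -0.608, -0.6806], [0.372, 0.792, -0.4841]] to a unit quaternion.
0.4305 + 0.8552i + 0.1033j + 0.2695k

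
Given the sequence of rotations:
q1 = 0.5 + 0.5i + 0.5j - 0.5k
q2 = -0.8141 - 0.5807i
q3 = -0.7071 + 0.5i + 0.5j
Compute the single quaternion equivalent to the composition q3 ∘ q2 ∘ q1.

q2 · q1 = -0.1167 - 0.6974i - 0.6974j + 0.1167k
q3 · q2 · q1 = 0.7799 + 0.4931i + 0.3764j - 0.0825k
0.7799 + 0.4931i + 0.3764j - 0.0825k


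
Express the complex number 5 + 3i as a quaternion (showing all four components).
5 + 3i + 0j + 0k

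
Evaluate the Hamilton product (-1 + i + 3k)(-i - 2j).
1 + 7i - j - 2k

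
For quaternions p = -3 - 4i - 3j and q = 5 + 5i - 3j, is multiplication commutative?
No: pq = -4 - 35i - 6j + 27k ≠ -4 - 35i - 6j - 27k = qp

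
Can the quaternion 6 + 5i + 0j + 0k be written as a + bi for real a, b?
Yes. The quaternion 6 + 5i has j- and k-coefficients y = z = 0, so it lies in the complex subalgebra spanned by 1 and i.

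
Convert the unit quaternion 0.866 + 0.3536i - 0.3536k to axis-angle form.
axis = (√2/2, 0, -√2/2), θ = π/3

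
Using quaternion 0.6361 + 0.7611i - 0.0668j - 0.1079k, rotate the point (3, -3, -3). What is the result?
(3.544, 2.69, -2.683)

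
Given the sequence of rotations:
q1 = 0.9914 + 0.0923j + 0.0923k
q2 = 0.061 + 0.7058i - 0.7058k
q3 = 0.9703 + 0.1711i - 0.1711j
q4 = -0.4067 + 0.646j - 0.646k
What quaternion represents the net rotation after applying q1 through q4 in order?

q2 · q1 = 0.1256 + 0.7649i - 0.0595j - 0.629k
q3 · q2 · q1 = -0.0192 + 0.8713i + 0.0284j - 0.4896k
q4 · q3 · q2 · q1 = -0.3268 - 0.6523i - 0.5868j - 0.3513k
-0.3268 - 0.6523i - 0.5868j - 0.3513k


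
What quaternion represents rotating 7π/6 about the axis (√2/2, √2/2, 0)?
-0.2588 + 0.683i + 0.683j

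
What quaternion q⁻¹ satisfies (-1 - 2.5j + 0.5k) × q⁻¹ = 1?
-0.1333 + 0.3333j - 0.0667k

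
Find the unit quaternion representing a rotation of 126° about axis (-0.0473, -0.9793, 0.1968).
0.454 - 0.0421i - 0.8726j + 0.1754k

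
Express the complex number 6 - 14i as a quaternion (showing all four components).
6 - 14i + 0j + 0k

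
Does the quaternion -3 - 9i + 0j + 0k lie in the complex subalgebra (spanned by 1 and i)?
Yes. The quaternion -3 - 9i has j- and k-coefficients y = z = 0, so it lies in the complex subalgebra spanned by 1 and i.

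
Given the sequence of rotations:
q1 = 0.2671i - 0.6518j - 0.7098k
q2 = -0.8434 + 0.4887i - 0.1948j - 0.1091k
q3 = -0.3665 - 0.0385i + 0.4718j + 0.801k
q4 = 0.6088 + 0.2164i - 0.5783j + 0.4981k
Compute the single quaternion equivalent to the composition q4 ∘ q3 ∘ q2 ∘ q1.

q2 · q1 = -0.3349 - 0.1581i + 0.8675j + 0.3321k
q3 · q2 · q1 = -0.5586 - 0.4673i - 0.5898j - 0.3488k
q4 · q3 · q2 · q1 = -0.4063 + 0.0901i - 0.1933j - 0.8885k
-0.4063 + 0.0901i - 0.1933j - 0.8885k


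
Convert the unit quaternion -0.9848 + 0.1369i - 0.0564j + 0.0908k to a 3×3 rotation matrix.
[[0.9771, 0.1634, 0.1359], [-0.1943, 0.946, 0.2594], [-0.0862, -0.2799, 0.9562]]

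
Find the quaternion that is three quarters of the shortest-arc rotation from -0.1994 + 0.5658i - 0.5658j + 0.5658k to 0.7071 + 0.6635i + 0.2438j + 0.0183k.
0.5613 + 0.7977i + 0.0147j + 0.22k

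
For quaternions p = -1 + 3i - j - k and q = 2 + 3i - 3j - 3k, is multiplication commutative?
No: pq = -17 + 3i + 7j - 5k ≠ -17 + 3i - 5j + 7k = qp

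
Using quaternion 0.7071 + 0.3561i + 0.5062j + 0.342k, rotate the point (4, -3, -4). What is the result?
(-2.454, 2.469, -5.374)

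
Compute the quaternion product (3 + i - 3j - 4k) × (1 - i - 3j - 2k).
-13 - 8i - 6j - 16k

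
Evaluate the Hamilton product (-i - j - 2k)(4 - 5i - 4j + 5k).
1 - 17i + 11j - 9k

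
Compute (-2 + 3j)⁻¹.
-0.1538 - 0.2308j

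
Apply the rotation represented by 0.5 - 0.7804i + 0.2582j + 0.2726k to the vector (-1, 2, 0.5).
(-2.153, -0.142, -0.771)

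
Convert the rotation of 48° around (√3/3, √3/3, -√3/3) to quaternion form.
0.9135 + 0.2348i + 0.2348j - 0.2348k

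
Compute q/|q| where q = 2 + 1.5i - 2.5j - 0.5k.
0.5601 + 0.4201i - 0.7001j - 0.14k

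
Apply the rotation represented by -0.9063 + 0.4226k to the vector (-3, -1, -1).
(-2.694, 1.655, -1)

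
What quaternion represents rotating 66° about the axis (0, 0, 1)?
0.8387 + 0.5446k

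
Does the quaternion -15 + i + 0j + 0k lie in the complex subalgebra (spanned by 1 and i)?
Yes. The quaternion -15 + i has j- and k-coefficients y = z = 0, so it lies in the complex subalgebra spanned by 1 and i.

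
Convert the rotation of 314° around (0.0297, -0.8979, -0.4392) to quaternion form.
-0.9205 + 0.0116i - 0.3508j - 0.1716k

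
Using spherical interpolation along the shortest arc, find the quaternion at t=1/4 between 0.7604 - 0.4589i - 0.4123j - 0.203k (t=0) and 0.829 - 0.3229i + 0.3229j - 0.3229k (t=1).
0.8254 - 0.4493i - 0.2348j - 0.2484k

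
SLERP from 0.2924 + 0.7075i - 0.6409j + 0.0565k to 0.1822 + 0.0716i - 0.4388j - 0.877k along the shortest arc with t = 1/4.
0.3057 + 0.6212i - 0.6827j - 0.2337k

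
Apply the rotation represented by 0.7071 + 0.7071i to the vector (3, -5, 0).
(3, 0, -5)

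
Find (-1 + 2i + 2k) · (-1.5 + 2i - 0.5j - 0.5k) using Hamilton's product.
-1.5 - 4i + 5.5j - 3.5k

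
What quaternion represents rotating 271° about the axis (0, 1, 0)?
-0.7133 + 0.7009j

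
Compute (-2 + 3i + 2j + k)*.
-2 - 3i - 2j - k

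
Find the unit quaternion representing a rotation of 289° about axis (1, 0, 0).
-0.8141 + 0.5807i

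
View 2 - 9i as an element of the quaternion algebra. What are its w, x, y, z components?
2 - 9i + 0j + 0k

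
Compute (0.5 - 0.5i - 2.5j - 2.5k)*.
0.5 + 0.5i + 2.5j + 2.5k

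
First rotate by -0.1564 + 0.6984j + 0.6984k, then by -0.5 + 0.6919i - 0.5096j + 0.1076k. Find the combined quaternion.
0.359 - 0.5393i - 0.7527j + 0.1172k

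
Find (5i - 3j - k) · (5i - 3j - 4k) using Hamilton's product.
-38 + 9i + 15j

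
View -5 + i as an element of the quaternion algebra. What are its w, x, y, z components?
-5 + i + 0j + 0k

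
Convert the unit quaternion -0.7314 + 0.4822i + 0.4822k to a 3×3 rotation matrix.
[[0.535, 0.7054, 0.465], [-0.7054, 0.0699, 0.7054], [0.465, -0.7054, 0.535]]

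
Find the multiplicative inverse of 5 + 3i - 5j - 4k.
0.0667 - 0.04i + 0.0667j + 0.0533k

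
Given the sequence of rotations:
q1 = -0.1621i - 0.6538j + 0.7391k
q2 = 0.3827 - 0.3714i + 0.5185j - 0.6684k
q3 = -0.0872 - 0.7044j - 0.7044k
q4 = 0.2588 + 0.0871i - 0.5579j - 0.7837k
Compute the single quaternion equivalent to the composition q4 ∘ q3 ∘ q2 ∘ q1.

q2 · q1 = 0.7728 - 0.1158i + 0.1326j + 0.6097k
q3 · q2 · q1 = 0.4555 - 0.326i - 0.4744j - 0.6791k
q4 · q3 · q2 · q1 = -0.6506 - 0.0376i - 0.0623j - 0.7559k
-0.6506 - 0.0376i - 0.0623j - 0.7559k


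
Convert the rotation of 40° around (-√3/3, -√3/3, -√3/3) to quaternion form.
0.9397 - 0.1975i - 0.1975j - 0.1975k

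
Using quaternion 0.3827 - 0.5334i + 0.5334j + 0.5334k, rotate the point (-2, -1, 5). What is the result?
(0.45, 5.346, 1.104)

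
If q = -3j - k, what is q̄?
3j + k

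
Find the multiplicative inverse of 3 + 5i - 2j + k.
0.0769 - 0.1282i + 0.0513j - 0.0256k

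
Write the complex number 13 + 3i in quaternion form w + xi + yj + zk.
13 + 3i + 0j + 0k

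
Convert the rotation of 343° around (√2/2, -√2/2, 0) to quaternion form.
-0.989 + 0.1045i - 0.1045j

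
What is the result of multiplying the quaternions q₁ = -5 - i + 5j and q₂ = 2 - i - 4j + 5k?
9 + 28i + 35j - 16k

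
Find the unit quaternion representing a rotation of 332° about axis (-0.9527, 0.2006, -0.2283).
-0.9703 - 0.2305i + 0.0485j - 0.0552k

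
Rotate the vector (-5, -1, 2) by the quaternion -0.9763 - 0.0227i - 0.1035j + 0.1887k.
(-4.523, 0.724, 3.003)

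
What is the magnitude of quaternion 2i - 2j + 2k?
√12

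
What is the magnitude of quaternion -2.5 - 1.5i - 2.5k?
3.841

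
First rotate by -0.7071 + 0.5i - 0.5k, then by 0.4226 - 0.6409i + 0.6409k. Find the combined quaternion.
0.3421 + 0.6645i - 0.6645k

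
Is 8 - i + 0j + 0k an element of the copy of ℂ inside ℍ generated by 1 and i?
Yes. The quaternion 8 - i has j- and k-coefficients y = z = 0, so it lies in the complex subalgebra spanned by 1 and i.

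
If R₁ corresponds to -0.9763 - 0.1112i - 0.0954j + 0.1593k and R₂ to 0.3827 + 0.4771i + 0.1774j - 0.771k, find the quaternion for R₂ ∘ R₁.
-0.1808 - 0.5536i - 0.2j + 0.7879k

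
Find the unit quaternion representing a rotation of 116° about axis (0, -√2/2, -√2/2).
0.5299 - 0.5997j - 0.5997k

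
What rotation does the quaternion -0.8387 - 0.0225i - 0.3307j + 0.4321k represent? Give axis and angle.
axis = (-0.0413, -0.6072, 0.7934), θ = 294°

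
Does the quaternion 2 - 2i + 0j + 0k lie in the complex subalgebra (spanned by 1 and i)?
Yes. The quaternion 2 - 2i has j- and k-coefficients y = z = 0, so it lies in the complex subalgebra spanned by 1 and i.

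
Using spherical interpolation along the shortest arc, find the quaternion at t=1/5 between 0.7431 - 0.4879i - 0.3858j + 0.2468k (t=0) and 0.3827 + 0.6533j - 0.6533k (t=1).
0.5752 - 0.4497i - 0.5429j + 0.4148k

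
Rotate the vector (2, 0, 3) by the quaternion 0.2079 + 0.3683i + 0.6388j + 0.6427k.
(0.933, 3.479, 0.153)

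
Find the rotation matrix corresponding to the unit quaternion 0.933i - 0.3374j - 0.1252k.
[[0.741, -0.6296, -0.2336], [-0.6296, -0.7723, 0.0845], [-0.2336, 0.0845, -0.9687]]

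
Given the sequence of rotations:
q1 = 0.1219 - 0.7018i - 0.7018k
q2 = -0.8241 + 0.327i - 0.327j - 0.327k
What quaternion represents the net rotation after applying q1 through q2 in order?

q2 · q1 = -0.1005 + 0.8477i + 0.4191j + 0.309k
-0.1005 + 0.8477i + 0.4191j + 0.309k


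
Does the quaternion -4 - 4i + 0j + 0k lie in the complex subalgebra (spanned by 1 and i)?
Yes. The quaternion -4 - 4i has j- and k-coefficients y = z = 0, so it lies in the complex subalgebra spanned by 1 and i.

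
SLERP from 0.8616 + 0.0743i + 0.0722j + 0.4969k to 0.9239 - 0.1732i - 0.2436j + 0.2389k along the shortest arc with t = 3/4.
0.9287 - 0.1129i - 0.1672j + 0.3113k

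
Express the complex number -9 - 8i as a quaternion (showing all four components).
-9 - 8i + 0j + 0k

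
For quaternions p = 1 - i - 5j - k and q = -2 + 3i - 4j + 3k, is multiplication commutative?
No: pq = -16 - 14i + 6j + 24k ≠ -16 + 24i + 6j - 14k = qp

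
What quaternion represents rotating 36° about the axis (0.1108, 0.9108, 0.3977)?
0.9511 + 0.0342i + 0.2815j + 0.1229k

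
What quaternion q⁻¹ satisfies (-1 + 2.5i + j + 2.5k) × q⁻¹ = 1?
-0.069 - 0.1724i - 0.069j - 0.1724k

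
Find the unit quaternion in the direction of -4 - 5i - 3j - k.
-0.5601 - 0.7001i - 0.4201j - 0.14k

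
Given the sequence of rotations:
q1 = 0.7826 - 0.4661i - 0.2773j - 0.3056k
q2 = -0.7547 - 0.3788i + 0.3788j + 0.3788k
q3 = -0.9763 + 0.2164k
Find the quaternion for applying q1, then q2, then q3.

q2 · q1 = -0.5464 + 0.0446i + 0.2134j + 0.8087k
q3 · q2 · q1 = 0.3584 - 0.0897i - 0.1987j - 0.9078k
0.3584 - 0.0897i - 0.1987j - 0.9078k


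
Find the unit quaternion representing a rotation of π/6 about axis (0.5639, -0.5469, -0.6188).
0.9659 + 0.1459i - 0.1415j - 0.1602k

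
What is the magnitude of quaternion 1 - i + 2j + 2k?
√10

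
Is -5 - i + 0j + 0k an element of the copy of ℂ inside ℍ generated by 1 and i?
Yes. The quaternion -5 - i has j- and k-coefficients y = z = 0, so it lies in the complex subalgebra spanned by 1 and i.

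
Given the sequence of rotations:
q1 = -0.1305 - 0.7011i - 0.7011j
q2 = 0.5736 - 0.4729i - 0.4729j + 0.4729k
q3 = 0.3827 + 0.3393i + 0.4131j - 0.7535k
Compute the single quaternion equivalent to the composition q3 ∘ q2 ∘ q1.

q2 · q1 = -0.738 - 0.0089i - 0.672j - 0.0617k
q3 · q2 · q1 = -0.0483 - 0.7856i - 0.5344j + 0.3081k
-0.0483 - 0.7856i - 0.5344j + 0.3081k


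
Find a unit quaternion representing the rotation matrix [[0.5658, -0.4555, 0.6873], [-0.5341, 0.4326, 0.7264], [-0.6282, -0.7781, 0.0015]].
0.7071 - 0.5319i + 0.4651j - 0.0278k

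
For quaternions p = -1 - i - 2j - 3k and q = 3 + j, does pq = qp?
No: pq = -1 - 7j - 10k ≠ -1 - 6i - 7j - 8k = qp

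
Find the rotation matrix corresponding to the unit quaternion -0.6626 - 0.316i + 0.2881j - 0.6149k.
[[0.0778, -0.9969, 0.0068], [0.6328, 0.0441, -0.7731], [0.7704, 0.0645, 0.6343]]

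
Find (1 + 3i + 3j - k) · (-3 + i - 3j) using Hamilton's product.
3 - 11i - 13j - 9k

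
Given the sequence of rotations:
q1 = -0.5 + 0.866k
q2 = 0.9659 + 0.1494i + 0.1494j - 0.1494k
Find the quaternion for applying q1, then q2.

q2 · q1 = -0.3536 + 0.0547i - 0.2041j + 0.9112k
-0.3536 + 0.0547i - 0.2041j + 0.9112k


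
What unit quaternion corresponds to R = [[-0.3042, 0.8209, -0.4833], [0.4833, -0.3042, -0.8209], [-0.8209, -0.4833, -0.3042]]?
-0.1478 - 0.571i - 0.571j + 0.571k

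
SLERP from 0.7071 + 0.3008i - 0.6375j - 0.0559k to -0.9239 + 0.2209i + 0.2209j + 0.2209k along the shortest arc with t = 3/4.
0.9146 - 0.0906i - 0.3464j - 0.1878k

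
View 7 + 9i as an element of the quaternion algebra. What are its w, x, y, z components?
7 + 9i + 0j + 0k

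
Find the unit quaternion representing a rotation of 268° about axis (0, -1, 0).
-0.6947 - 0.7193j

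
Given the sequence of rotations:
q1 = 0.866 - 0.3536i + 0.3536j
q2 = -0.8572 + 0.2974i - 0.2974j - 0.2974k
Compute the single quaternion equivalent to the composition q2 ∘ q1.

q2 · q1 = -0.532 + 0.6658i - 0.4555j - 0.2575k
-0.532 + 0.6658i - 0.4555j - 0.2575k


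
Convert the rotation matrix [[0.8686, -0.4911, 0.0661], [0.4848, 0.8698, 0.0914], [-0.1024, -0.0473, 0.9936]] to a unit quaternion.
0.9659 - 0.0359i + 0.0436j + 0.2526k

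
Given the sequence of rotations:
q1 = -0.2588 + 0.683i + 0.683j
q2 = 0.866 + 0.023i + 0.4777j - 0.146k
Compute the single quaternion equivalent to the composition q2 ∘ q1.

q2 · q1 = -0.5661 + 0.6852i + 0.3681j - 0.2728k
-0.5661 + 0.6852i + 0.3681j - 0.2728k


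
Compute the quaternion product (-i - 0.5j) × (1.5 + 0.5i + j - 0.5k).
1 - 1.25i - 1.25j - 0.75k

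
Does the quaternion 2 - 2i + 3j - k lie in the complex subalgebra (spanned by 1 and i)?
No. The quaternion 2 - 2i + 3j - k has j-coefficient y = 3 and k-coefficient z = -1, not both zero, so it does not lie in the complex subalgebra spanned by 1 and i.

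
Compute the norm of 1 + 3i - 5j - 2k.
√39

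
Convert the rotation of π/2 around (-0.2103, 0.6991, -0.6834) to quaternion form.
0.7071 - 0.1487i + 0.4943j - 0.4832k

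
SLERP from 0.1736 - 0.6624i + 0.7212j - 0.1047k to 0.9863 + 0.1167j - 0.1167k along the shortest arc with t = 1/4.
0.4759 - 0.569i + 0.6582j - 0.1286k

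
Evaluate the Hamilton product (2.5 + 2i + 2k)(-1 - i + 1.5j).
-0.5 - 7.5i + 1.75j + k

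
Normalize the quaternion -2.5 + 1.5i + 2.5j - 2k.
-0.5774 + 0.3464i + 0.5774j - 0.4619k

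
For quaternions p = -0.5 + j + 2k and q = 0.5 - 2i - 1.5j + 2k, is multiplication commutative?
No: pq = -2.75 + 6i - 2.75j + 2k ≠ -2.75 - 4i + 5.25j - 2k = qp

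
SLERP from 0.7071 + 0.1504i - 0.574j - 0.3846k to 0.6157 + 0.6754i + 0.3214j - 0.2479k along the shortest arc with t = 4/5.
0.7066 + 0.6216i + 0.1373j - 0.309k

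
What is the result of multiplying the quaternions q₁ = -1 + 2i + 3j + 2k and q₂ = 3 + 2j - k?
-7 - i + 9j + 11k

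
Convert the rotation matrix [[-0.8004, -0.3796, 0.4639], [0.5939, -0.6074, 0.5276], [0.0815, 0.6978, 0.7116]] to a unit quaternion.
0.2756 + 0.1544i + 0.3469j + 0.8831k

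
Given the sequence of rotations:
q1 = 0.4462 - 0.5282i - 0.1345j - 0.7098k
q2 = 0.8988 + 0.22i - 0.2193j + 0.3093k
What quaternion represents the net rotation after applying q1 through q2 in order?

q2 · q1 = 0.7073 - 0.1793i - 0.226j - 0.6454k
0.7073 - 0.1793i - 0.226j - 0.6454k


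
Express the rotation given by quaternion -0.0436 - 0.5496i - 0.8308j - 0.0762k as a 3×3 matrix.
[[-0.3921, 0.9066, 0.1562], [0.9199, 0.3843, 0.0787], [0.0113, 0.1745, -0.9846]]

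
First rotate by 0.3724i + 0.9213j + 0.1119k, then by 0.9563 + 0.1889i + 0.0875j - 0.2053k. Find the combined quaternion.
-0.128 + 0.5551i + 0.7834j + 0.2485k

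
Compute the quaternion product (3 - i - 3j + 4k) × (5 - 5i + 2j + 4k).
-40i - 25j + 15k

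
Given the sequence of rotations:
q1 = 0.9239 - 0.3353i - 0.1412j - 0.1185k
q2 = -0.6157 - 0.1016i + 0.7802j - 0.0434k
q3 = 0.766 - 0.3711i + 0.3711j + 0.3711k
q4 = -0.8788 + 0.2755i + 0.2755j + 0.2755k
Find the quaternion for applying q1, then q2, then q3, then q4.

q2 · q1 = -0.4979 + 0.014i + 0.8103j + 0.3088k
q3 · q2 · q1 = -0.7915 + 0.0094i + 0.5557j - 0.2541k
q4 · q3 · q2 · q1 = 0.6099 - 0.4494i - 0.6338j + 0.1558k
0.6099 - 0.4494i - 0.6338j + 0.1558k


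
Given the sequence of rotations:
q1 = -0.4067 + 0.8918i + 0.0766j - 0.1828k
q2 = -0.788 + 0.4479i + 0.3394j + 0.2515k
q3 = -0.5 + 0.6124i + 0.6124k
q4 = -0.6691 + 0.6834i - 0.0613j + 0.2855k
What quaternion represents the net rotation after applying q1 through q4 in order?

q2 · q1 = -0.059 - 0.9662i + 0.1078j - 0.2266k
q3 · q2 · q1 = 0.76 + 0.381i - 0.5068j + 0.1432k
q4 · q3 · q2 · q1 = -0.8408 + 0.4004i + 0.3034j - 0.2018k
-0.8408 + 0.4004i + 0.3034j - 0.2018k


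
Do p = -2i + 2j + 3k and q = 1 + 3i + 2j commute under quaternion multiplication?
No: pq = 2 - 8i + 11j - 7k ≠ 2 + 4i - 7j + 13k = qp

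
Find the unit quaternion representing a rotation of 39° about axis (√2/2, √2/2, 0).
0.9426 + 0.236i + 0.236j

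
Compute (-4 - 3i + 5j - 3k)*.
-4 + 3i - 5j + 3k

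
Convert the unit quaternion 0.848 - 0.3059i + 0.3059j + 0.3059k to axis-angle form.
axis = (-√3/3, √3/3, √3/3), θ = 64°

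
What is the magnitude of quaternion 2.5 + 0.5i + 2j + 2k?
3.808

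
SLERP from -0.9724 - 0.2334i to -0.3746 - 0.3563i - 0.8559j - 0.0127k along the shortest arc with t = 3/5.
-0.724 - 0.3574i - 0.5899j - 0.0088k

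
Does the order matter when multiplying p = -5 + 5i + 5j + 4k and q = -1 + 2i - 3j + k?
Yes: pq = 6 + 2i + 13j - 34k ≠ 6 - 32i + 7j + 16k = qp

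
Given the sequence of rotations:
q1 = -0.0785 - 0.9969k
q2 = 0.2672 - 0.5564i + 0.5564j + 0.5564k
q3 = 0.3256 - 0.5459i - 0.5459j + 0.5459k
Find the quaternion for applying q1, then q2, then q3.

q2 · q1 = 0.5337 - 0.511i - 0.5984j - 0.31k
q3 · q2 · q1 = -0.2626 + 0.0382i - 0.9344j + 0.2381k
-0.2626 + 0.0382i - 0.9344j + 0.2381k


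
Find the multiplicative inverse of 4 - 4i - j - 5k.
0.069 + 0.069i + 0.0172j + 0.0862k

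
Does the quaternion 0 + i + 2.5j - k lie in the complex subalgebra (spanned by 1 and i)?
No. The quaternion i + 2.5j - k has j-coefficient y = 2.5 and k-coefficient z = -1, not both zero, so it does not lie in the complex subalgebra spanned by 1 and i.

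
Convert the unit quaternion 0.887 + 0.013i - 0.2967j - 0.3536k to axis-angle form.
axis = (0.0282, -0.6425, -0.7657), θ = 55°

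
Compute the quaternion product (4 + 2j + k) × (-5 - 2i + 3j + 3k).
-29 - 5i + 11k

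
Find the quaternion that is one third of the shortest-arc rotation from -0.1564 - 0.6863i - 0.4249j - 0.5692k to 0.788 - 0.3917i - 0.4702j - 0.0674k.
0.2066 - 0.6873i - 0.5198j - 0.4634k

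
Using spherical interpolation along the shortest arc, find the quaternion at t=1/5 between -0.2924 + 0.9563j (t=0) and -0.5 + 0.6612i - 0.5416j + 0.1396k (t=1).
-0.1296 - 0.1679i + 0.9766j - 0.0355k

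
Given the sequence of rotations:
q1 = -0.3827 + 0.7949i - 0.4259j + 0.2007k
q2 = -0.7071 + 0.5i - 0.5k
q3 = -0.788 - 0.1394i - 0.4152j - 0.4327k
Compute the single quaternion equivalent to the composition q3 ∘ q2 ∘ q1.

q2 · q1 = -0.0265 - 0.9664i - 0.1966j - 0.1635k
q3 · q2 · q1 = -0.2662 + 0.748i + 0.5613j - 0.2335k
-0.2662 + 0.748i + 0.5613j - 0.2335k


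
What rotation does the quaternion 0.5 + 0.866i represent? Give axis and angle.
axis = (1, 0, 0), θ = 2π/3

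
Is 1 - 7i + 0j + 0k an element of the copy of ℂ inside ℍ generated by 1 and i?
Yes. The quaternion 1 - 7i has j- and k-coefficients y = z = 0, so it lies in the complex subalgebra spanned by 1 and i.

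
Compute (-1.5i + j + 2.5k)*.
1.5i - j - 2.5k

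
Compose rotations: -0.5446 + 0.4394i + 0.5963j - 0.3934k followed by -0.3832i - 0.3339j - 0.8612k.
0.0287 + 0.8536i - 0.3473j + 0.3872k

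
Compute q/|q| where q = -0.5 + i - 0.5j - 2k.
-0.2132 + 0.4264i - 0.2132j - 0.8528k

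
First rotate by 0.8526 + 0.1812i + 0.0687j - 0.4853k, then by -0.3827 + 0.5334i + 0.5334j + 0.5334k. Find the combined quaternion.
-0.2007 + 0.0899i + 0.784j + 0.5805k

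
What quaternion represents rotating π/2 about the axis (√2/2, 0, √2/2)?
0.7071 + 0.5i + 0.5k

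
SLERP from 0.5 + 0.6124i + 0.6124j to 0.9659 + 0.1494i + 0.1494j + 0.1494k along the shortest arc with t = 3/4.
0.9045 + 0.2898i + 0.2898j + 0.1182k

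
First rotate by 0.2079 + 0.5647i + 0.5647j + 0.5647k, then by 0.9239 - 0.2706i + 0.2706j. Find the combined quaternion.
0.1921 + 0.6183i + 0.7308j + 0.2161k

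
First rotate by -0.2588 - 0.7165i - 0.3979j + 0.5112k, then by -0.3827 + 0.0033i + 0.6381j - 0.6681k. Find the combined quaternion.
0.6968 + 0.3337i + 0.4641j + 0.4332k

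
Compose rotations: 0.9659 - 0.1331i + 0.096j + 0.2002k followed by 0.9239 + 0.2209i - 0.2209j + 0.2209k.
0.8988 + 0.025i - 0.1983j + 0.3901k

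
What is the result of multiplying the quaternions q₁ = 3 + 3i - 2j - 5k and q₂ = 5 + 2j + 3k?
34 + 19i - 13j - 10k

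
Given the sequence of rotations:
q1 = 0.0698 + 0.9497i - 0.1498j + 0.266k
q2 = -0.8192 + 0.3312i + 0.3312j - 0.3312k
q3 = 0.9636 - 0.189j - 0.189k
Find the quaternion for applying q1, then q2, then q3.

q2 · q1 = -0.234 - 0.7164i - 0.2568j - 0.6052k
q3 · q2 · q1 = -0.3884 - 0.6245i - 0.0678j - 0.6743k
-0.3884 - 0.6245i - 0.0678j - 0.6743k


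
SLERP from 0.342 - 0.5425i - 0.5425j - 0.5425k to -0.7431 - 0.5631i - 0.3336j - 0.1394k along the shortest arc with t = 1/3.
-0.0506 - 0.665i - 0.5668j - 0.4837k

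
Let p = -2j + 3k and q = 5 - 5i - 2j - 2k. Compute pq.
2 + 10i - 25j + 5k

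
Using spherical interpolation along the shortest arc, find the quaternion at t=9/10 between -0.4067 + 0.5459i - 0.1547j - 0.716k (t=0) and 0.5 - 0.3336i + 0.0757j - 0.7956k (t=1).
0.4254 - 0.245i + 0.0512j - 0.8697k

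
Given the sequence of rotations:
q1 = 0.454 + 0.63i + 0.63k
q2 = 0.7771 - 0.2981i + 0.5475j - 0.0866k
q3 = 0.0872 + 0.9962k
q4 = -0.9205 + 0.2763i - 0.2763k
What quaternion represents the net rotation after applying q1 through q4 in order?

q2 · q1 = 0.5952 + 0.6992i + 0.3818j + 0.1053k
q3 · q2 · q1 = -0.053 - 0.3194i + 0.7298j + 0.6021k
q4 · q3 · q2 · q1 = 0.3034 + 0.481i - 0.7499j - 0.3379k
0.3034 + 0.481i - 0.7499j - 0.3379k


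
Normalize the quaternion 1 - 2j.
0.4472 - 0.8944j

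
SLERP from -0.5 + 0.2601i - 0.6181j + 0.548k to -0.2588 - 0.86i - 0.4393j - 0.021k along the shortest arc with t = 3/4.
-0.4024 - 0.6671i - 0.6027j + 0.1726k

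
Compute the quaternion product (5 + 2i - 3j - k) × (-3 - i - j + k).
-15 - 15i + 3j + 3k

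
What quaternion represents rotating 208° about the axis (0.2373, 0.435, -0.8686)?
-0.2419 + 0.2303i + 0.4221j - 0.8428k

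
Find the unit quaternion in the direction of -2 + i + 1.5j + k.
-0.6963 + 0.3482i + 0.5222j + 0.3482k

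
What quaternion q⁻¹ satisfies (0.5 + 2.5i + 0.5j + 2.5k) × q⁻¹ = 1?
0.0385 - 0.1923i - 0.0385j - 0.1923k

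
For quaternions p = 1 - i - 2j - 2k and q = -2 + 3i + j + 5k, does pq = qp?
No: pq = 13 - 3i + 4j + 14k ≠ 13 + 13i + 6j + 4k = qp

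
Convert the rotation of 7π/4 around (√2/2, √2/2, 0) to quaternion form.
-0.9239 + 0.2706i + 0.2706j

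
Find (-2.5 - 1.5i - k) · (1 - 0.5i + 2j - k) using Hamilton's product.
-4.25 + 1.75i - 6j - 1.5k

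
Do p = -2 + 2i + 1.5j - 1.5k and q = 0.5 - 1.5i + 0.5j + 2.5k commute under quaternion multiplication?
No: pq = 5 + 8.5i - 3j - 2.5k ≠ 5 - 0.5i + 2.5j - 9k = qp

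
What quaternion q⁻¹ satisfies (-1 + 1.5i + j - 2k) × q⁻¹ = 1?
-0.1212 - 0.1818i - 0.1212j + 0.2424k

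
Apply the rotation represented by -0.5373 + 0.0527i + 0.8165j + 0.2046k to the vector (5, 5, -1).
(0.3, 3.494, 6.221)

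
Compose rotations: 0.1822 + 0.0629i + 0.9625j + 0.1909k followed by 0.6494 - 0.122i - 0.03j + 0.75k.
0.0117 - 0.709i + 0.69j + 0.1451k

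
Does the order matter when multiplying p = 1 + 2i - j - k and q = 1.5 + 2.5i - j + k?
Yes: pq = -3.5 + 3.5i - 7j ≠ -3.5 + 7.5i + 2j - k = qp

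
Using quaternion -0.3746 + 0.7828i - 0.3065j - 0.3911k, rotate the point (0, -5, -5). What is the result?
(5.778, -1.474, 3.801)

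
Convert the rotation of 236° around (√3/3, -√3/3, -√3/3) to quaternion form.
-0.4695 + 0.5098i - 0.5098j - 0.5098k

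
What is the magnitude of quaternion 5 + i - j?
√27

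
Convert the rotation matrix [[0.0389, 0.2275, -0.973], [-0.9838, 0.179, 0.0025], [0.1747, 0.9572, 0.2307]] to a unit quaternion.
0.6018 + 0.3966i - 0.4768j - 0.5032k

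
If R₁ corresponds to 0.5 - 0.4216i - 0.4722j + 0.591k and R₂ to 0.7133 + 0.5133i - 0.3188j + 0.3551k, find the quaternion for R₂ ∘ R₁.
0.2127 - 0.0648i - 0.9493j + 0.2223k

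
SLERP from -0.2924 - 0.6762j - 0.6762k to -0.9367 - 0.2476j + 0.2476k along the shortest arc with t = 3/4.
-0.9 - 0.4358j - 0.011k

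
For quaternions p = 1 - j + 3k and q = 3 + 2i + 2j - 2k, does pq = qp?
No: pq = 11 - 2i + 5j + 9k ≠ 11 + 6i - 7j + 5k = qp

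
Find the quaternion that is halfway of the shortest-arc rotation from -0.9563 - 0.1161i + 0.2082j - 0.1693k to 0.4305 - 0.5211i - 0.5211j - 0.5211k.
-0.8374 + 0.2445i + 0.4404j + 0.2124k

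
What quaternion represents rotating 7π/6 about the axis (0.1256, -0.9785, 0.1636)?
-0.2588 + 0.1213i - 0.9452j + 0.158k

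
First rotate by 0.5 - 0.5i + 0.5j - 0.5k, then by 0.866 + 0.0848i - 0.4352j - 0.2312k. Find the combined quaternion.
0.5774 - 0.0574i + 0.3734j - 0.7238k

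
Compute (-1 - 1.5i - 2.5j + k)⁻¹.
-0.0952 + 0.1429i + 0.2381j - 0.0952k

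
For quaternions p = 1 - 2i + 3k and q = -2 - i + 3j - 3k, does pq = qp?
No: pq = 5 - 6i - 6j - 15k ≠ 5 + 12i + 12j - 3k = qp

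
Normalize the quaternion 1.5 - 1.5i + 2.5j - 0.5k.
0.4523 - 0.4523i + 0.7538j - 0.1508k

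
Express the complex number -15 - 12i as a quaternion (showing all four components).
-15 - 12i + 0j + 0k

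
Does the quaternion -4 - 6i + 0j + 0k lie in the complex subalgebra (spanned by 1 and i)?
Yes. The quaternion -4 - 6i has j- and k-coefficients y = z = 0, so it lies in the complex subalgebra spanned by 1 and i.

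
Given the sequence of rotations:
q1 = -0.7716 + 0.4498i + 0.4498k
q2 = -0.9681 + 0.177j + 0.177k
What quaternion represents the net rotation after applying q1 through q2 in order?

q2 · q1 = 0.6674 - 0.3558i - 0.057j - 0.6516k
0.6674 - 0.3558i - 0.057j - 0.6516k


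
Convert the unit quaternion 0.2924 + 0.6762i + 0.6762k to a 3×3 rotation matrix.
[[0.0855, -0.3954, 0.9145], [0.3954, -0.829, -0.3954], [0.9145, 0.3954, 0.0855]]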